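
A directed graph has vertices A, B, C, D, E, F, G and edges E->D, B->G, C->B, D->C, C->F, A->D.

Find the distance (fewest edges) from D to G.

3

Distance 0: D.
Distance 1: C.
Distance 2: B, F.
Distance 3: G — contains G.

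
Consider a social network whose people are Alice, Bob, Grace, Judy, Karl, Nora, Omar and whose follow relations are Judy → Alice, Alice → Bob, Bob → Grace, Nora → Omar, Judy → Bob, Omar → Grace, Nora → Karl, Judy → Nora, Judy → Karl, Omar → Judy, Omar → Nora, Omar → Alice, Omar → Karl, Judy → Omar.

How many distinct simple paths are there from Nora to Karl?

3

Nora→Karl
Nora→Omar→Judy→Karl
Nora→Omar→Karl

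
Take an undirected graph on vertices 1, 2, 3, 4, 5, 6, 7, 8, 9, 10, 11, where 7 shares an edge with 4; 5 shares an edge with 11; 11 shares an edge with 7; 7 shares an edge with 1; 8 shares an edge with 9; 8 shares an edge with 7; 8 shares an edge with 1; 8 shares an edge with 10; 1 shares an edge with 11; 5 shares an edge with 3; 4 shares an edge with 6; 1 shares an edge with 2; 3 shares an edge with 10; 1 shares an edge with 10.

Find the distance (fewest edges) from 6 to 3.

Distance 0: 6.
Distance 1: 4.
Distance 2: 7.
Distance 3: 1, 8, 11.
Distance 4: 2, 5, 9, 10.
Distance 5: 3 — contains 3.

5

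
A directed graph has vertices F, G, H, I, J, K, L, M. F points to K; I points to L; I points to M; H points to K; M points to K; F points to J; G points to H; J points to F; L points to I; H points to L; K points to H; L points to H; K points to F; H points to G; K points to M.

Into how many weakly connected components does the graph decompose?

1

From F: component {F, G, H, I, J, K, L, M}.
That's 1 component.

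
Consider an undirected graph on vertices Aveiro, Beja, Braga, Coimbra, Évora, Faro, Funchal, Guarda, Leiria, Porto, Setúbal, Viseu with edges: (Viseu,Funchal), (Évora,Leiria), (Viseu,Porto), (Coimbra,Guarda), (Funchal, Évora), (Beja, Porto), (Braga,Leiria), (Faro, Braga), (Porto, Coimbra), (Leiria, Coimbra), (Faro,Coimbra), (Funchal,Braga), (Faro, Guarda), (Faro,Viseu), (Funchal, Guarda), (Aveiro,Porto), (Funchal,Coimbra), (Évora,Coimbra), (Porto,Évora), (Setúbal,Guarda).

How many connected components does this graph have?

From Aveiro: component {Aveiro, Beja, Braga, Coimbra, Évora, Faro, Funchal, Guarda, Leiria, Porto, Setúbal, Viseu}.
That's 1 component.

1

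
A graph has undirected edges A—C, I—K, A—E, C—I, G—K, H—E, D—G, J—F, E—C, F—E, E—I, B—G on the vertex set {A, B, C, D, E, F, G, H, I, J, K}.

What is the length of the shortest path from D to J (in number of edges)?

6

Distance 0: D.
Distance 1: G.
Distance 2: B, K.
Distance 3: I.
Distance 4: C, E.
Distance 5: A, F, H.
Distance 6: J — contains J.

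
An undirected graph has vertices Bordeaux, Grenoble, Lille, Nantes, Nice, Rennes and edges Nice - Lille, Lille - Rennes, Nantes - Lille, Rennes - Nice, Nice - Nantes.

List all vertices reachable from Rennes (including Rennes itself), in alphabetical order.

Start at Rennes.
Its neighbours: Lille, Nice.
Then their neighbours: Nantes.
Nothing further is reachable.

Lille, Nantes, Nice, Rennes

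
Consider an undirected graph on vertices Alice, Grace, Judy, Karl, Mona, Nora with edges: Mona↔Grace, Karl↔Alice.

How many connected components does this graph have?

From Alice: component {Alice, Karl}.
From Grace: component {Grace, Mona}.
From Judy: component {Judy}.
From Nora: component {Nora}.
That's 4 components.

4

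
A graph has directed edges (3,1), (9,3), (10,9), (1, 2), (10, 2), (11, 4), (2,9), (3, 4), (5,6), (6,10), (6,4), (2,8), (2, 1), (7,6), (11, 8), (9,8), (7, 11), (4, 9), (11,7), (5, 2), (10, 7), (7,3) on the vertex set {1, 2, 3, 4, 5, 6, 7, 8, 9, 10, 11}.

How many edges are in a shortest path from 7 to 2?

Distance 0: 7.
Distance 1: 3, 6, 11.
Distance 2: 1, 4, 8, 10.
Distance 3: 2, 9 — contains 2.

3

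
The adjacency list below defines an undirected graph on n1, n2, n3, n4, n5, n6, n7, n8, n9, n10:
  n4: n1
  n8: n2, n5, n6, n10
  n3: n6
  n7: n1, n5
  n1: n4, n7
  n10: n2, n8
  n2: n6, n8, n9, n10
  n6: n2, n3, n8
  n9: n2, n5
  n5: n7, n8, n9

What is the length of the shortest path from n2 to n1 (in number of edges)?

4

Distance 0: n2.
Distance 1: n6, n8, n9, n10.
Distance 2: n3, n5.
Distance 3: n7.
Distance 4: n1 — contains n1.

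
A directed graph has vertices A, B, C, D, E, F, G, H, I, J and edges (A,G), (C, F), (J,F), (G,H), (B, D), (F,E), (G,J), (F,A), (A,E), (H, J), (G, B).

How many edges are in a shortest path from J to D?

5

Distance 0: J.
Distance 1: F.
Distance 2: A, E.
Distance 3: G.
Distance 4: B, H.
Distance 5: D — contains D.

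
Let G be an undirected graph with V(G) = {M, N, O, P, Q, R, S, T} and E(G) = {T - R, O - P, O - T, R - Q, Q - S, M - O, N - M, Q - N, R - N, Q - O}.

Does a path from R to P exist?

Yes

Explore from R.
Distance 1: reach N, Q, T.
Distance 2: reach M, O, S.
Distance 3: reach P.
Found P.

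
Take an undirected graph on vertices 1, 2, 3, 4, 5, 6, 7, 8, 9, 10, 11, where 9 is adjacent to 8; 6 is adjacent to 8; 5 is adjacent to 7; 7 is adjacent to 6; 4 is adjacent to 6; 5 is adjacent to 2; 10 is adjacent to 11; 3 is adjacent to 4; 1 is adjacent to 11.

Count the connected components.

2

From 1: component {1, 10, 11}.
From 2: component {2, 3, 4, 5, 6, 7, 8, 9}.
That's 2 components.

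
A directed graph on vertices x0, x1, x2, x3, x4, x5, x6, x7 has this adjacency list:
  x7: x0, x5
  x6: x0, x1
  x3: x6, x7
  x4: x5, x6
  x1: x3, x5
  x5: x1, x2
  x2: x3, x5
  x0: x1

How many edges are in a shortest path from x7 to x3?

3

Distance 0: x7.
Distance 1: x0, x5.
Distance 2: x1, x2.
Distance 3: x3 — contains x3.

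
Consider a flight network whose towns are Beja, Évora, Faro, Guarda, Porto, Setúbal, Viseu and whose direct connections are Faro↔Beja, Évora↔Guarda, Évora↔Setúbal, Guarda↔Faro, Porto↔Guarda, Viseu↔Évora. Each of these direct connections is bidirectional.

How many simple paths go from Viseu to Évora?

Viseu–Évora

1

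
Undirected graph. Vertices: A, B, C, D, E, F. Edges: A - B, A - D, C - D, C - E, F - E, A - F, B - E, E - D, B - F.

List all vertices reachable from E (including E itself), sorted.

Start at E.
Its neighbours: B, C, D, F.
Then their neighbours: A.
Every vertex is now reached.

A, B, C, D, E, F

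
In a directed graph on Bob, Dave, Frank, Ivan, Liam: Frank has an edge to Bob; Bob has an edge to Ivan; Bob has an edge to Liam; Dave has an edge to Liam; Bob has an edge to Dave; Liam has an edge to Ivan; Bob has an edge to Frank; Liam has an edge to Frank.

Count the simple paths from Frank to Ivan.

3

Frank→Bob→Dave→Liam→Ivan
Frank→Bob→Ivan
Frank→Bob→Liam→Ivan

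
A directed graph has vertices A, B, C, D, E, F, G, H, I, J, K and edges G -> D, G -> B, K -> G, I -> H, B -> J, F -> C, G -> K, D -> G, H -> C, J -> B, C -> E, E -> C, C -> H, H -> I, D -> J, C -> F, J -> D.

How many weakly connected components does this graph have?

3

From A: component {A}.
From B: component {B, D, G, J, K}.
From C: component {C, E, F, H, I}.
That's 3 components.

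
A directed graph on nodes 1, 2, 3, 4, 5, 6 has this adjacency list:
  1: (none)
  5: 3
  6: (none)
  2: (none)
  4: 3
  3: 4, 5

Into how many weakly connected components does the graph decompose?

4

From 1: component {1}.
From 2: component {2}.
From 3: component {3, 4, 5}.
From 6: component {6}.
That's 4 components.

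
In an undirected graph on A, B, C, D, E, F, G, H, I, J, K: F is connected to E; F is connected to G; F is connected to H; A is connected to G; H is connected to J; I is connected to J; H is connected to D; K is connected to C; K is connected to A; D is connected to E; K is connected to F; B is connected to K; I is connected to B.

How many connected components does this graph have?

1

From A: component {A, B, C, D, E, F, G, H, I, J, K}.
That's 1 component.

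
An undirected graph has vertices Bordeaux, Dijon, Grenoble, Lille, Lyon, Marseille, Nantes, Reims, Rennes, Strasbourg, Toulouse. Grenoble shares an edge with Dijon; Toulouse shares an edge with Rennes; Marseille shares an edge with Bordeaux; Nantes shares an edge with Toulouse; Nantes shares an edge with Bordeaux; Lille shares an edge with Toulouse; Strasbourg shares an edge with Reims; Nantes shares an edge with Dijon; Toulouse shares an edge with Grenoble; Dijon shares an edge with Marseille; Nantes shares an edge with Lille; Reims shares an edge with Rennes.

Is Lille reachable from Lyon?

No

Lyon has no edges, so nothing is reachable from it.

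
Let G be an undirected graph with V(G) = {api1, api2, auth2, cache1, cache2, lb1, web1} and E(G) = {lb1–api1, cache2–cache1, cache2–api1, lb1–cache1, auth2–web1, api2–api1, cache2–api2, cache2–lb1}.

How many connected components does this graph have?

From api1: component {api1, api2, cache1, cache2, lb1}.
From auth2: component {auth2, web1}.
That's 2 components.

2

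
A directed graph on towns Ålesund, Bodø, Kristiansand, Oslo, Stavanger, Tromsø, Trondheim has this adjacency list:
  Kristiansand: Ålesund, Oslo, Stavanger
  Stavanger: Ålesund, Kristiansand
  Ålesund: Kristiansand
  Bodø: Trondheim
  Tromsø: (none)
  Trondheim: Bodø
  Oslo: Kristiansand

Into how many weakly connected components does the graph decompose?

From Ålesund: component {Ålesund, Kristiansand, Oslo, Stavanger}.
From Bodø: component {Bodø, Trondheim}.
From Tromsø: component {Tromsø}.
That's 3 components.

3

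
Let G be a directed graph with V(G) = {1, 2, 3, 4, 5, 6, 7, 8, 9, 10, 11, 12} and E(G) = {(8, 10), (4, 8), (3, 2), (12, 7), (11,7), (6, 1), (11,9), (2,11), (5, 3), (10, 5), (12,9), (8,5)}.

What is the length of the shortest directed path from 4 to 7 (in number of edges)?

6

Distance 0: 4.
Distance 1: 8.
Distance 2: 5, 10.
Distance 3: 3.
Distance 4: 2.
Distance 5: 11.
Distance 6: 7, 9 — contains 7.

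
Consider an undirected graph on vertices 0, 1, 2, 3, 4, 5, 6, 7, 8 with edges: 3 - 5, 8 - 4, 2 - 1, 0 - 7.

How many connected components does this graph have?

5

From 0: component {0, 7}.
From 1: component {1, 2}.
From 3: component {3, 5}.
From 4: component {4, 8}.
From 6: component {6}.
That's 5 components.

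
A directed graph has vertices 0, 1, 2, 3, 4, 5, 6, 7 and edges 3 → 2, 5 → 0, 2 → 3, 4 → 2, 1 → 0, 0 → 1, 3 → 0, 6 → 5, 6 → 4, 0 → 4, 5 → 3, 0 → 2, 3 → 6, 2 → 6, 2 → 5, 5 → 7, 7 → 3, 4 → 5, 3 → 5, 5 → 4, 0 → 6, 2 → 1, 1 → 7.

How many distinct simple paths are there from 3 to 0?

3→0
3→2→1→0
3→2→5→0
3→2→6→4→5→0
3→2→6→5→0
3→5→0
3→5→4→2→1→0
3→6→4→2→1→0
3→6→4→2→5→0
3→6→4→5→0
3→6→5→0
3→6→5→4→2→1→0

12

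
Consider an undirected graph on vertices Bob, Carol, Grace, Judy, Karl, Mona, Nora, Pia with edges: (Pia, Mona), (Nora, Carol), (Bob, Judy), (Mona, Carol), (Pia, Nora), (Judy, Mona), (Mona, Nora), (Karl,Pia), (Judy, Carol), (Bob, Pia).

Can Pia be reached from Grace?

Grace has no edges, so nothing is reachable from it.

No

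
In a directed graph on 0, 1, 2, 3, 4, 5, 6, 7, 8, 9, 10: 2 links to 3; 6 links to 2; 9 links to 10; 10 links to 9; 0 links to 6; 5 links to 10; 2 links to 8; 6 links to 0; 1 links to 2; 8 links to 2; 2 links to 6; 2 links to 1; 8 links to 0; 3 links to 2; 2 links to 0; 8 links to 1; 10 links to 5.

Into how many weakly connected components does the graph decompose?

From 0: component {0, 1, 2, 3, 6, 8}.
From 4: component {4}.
From 5: component {5, 9, 10}.
From 7: component {7}.
That's 4 components.

4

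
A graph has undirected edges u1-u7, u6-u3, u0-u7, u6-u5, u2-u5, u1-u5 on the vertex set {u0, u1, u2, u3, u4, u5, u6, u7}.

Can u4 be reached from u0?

No

Explore from u0.
Distance 1: reach u7.
Distance 2: reach u1.
Distance 3: reach u5.
Distance 4: reach u2, u6.
Distance 5: reach u3.
The search is exhausted without reaching u4; it lies in a different component.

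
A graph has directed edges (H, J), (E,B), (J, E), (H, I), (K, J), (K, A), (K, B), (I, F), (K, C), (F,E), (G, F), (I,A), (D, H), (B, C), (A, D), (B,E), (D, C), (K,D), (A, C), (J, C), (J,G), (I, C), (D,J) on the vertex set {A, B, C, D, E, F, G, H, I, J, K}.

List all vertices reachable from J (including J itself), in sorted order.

B, C, E, F, G, J

Start at J.
Its neighbours: C, E, G.
Then their neighbours: B, F.
Nothing further is reachable.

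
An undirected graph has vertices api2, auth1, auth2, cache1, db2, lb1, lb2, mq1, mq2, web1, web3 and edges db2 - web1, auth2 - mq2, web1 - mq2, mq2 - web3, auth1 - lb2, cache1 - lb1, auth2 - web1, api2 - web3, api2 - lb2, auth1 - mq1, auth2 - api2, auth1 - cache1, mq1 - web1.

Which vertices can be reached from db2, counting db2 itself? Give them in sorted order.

Start at db2.
Its neighbours: web1.
Then their neighbours: auth2, mq1, mq2.
Then next layer: api2, auth1, web3.
Then next layer: cache1, lb2.
Then next layer: lb1.
Every vertex is now reached.

api2, auth1, auth2, cache1, db2, lb1, lb2, mq1, mq2, web1, web3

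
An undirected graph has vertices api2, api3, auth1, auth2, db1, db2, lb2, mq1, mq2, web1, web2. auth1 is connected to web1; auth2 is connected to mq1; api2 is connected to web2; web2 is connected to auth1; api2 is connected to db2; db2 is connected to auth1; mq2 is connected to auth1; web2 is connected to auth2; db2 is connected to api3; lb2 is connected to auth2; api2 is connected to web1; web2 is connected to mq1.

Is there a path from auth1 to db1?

Explore from auth1.
Distance 1: reach db2, mq2, web1, web2.
Distance 2: reach api2, api3, auth2, mq1.
Distance 3: reach lb2.
The search is exhausted without reaching db1; it lies in a different component.

No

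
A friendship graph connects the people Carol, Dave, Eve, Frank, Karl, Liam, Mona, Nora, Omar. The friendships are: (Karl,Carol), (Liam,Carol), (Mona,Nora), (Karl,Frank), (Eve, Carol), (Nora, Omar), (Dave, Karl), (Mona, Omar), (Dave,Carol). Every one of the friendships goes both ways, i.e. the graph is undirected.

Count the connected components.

From Carol: component {Carol, Dave, Eve, Frank, Karl, Liam}.
From Mona: component {Mona, Nora, Omar}.
That's 2 components.

2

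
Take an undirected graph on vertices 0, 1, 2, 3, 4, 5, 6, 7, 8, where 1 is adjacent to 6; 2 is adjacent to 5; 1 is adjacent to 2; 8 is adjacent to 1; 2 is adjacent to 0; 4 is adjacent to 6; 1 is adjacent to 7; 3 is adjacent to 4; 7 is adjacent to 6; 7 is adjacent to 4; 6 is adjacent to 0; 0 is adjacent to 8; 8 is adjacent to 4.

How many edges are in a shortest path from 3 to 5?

5

Distance 0: 3.
Distance 1: 4.
Distance 2: 6, 7, 8.
Distance 3: 0, 1.
Distance 4: 2.
Distance 5: 5 — contains 5.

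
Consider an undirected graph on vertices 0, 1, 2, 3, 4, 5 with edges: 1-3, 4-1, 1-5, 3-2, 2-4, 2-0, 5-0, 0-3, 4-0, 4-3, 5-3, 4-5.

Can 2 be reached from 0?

Explore from 0.
Distance 1: reach 2, 3, 4, 5.
Found 2.

Yes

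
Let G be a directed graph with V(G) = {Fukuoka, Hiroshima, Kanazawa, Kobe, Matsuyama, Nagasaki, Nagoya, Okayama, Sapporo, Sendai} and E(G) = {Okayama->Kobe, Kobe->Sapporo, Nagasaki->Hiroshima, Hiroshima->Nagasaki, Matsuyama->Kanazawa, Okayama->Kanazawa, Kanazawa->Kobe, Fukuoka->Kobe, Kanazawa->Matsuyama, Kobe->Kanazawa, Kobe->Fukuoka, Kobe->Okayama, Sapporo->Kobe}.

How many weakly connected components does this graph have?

From Fukuoka: component {Fukuoka, Kanazawa, Kobe, Matsuyama, Okayama, Sapporo}.
From Hiroshima: component {Hiroshima, Nagasaki}.
From Nagoya: component {Nagoya}.
From Sendai: component {Sendai}.
That's 4 components.

4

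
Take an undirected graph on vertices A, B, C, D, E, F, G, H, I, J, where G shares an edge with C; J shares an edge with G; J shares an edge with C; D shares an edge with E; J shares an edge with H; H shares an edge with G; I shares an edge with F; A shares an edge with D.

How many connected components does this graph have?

From A: component {A, D, E}.
From B: component {B}.
From C: component {C, G, H, J}.
From F: component {F, I}.
That's 4 components.

4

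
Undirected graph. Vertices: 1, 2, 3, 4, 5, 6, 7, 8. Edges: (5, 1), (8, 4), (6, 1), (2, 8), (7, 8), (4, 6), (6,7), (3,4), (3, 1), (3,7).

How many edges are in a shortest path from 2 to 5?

5

Distance 0: 2.
Distance 1: 8.
Distance 2: 4, 7.
Distance 3: 3, 6.
Distance 4: 1.
Distance 5: 5 — contains 5.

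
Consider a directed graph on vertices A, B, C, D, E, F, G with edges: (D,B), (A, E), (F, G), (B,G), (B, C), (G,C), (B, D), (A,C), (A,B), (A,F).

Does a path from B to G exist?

Yes

Explore from B.
Distance 1: reach C, D, G.
Found G.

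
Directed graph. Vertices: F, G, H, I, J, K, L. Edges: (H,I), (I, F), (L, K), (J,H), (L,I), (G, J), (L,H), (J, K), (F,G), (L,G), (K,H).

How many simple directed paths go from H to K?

H→I→F→G→J→K

1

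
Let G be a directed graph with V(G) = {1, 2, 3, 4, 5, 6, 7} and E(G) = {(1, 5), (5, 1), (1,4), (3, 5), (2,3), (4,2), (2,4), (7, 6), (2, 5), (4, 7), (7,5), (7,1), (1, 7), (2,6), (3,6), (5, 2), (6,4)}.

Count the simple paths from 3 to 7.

3→5→1→4→7
3→5→1→7
3→5→2→4→7
3→5→2→6→4→7
3→6→4→2→5→1→7
3→6→4→7

6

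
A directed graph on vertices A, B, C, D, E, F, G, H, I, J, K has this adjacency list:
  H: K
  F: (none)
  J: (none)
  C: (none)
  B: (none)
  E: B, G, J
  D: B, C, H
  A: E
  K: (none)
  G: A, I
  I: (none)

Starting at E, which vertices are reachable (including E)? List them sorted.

A, B, E, G, I, J

Start at E.
Its neighbours: B, G, J.
Then their neighbours: A, I.
Nothing further is reachable.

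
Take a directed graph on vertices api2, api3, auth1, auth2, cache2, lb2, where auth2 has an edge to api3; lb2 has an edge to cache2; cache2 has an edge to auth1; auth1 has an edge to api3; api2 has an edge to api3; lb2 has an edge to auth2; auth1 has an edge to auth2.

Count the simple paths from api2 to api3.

api2→api3

1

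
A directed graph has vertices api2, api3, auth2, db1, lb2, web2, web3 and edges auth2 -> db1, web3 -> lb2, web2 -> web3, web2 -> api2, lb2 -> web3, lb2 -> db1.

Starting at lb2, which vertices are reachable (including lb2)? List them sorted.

Start at lb2.
Its neighbours: db1, web3.
Nothing further is reachable.

db1, lb2, web3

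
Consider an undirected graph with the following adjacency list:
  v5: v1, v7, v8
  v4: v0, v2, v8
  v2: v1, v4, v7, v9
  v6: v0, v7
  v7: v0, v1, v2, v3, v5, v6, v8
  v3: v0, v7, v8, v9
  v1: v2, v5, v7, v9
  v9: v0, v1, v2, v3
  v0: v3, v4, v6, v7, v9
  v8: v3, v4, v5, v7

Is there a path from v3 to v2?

Explore from v3.
Distance 1: reach v0, v7, v8, v9.
Distance 2: reach v1, v2, v4, v5, v6.
Found v2.

Yes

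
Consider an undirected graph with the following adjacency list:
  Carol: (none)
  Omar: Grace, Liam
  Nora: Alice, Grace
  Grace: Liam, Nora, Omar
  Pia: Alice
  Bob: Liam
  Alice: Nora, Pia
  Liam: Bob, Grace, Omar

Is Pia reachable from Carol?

No

Carol has no edges, so nothing is reachable from it.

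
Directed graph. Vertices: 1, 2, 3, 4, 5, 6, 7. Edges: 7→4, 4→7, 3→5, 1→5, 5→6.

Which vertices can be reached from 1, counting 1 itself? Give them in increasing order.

1, 5, 6

Start at 1.
Its neighbours: 5.
Then their neighbours: 6.
Nothing further is reachable.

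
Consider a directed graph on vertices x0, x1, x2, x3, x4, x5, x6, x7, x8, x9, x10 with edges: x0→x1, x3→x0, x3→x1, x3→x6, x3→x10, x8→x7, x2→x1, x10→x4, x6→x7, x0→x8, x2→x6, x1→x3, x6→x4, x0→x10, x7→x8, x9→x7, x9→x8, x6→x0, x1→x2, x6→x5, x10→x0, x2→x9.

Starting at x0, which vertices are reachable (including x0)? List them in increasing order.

x0, x1, x2, x3, x4, x5, x6, x7, x8, x9, x10

Start at x0.
Its neighbours: x1, x8, x10.
Then their neighbours: x2, x3, x4, x7.
Then next layer: x6, x9.
Then next layer: x5.
Every vertex is now reached.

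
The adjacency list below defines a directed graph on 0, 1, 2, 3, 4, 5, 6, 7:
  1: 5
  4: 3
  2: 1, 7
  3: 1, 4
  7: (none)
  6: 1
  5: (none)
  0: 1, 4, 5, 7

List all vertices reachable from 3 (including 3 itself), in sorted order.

1, 3, 4, 5

Start at 3.
Its neighbours: 1, 4.
Then their neighbours: 5.
Nothing further is reachable.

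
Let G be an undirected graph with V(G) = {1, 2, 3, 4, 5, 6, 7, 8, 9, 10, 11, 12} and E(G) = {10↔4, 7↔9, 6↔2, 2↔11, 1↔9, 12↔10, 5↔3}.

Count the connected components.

From 1: component {1, 7, 9}.
From 2: component {2, 6, 11}.
From 3: component {3, 5}.
From 4: component {4, 10, 12}.
From 8: component {8}.
That's 5 components.

5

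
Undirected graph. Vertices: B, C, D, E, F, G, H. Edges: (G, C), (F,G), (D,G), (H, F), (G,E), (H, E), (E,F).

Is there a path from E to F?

Explore from E.
Distance 1: reach F, G, H.
Found F.

Yes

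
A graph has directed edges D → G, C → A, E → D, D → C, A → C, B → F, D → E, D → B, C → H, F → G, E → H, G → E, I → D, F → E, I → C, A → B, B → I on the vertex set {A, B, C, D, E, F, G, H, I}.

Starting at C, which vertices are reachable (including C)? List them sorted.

A, B, C, D, E, F, G, H, I

Start at C.
Its neighbours: A, H.
Then their neighbours: B.
Then next layer: F, I.
Then next layer: D, E, G.
Every vertex is now reached.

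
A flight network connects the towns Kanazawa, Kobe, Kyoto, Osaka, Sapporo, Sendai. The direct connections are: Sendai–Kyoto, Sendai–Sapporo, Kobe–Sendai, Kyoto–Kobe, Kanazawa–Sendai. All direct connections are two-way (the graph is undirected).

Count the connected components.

From Kanazawa: component {Kanazawa, Kobe, Kyoto, Sapporo, Sendai}.
From Osaka: component {Osaka}.
That's 2 components.

2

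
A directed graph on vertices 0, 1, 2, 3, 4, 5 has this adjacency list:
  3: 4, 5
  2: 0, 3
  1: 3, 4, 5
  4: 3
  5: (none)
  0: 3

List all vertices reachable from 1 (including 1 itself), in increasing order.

1, 3, 4, 5

Start at 1.
Its neighbours: 3, 4, 5.
Nothing further is reachable.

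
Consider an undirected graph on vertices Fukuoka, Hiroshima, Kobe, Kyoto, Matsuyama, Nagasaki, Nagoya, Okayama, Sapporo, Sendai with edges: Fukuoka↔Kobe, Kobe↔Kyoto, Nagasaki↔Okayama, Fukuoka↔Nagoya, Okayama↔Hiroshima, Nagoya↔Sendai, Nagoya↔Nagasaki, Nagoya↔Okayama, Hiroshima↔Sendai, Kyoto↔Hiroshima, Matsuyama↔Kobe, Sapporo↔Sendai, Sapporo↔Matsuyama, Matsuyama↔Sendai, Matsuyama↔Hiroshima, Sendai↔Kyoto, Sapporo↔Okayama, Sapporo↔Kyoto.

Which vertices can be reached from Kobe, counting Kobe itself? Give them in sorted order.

Fukuoka, Hiroshima, Kobe, Kyoto, Matsuyama, Nagasaki, Nagoya, Okayama, Sapporo, Sendai

Start at Kobe.
Its neighbours: Fukuoka, Kyoto, Matsuyama.
Then their neighbours: Hiroshima, Nagoya, Sapporo, Sendai.
Then next layer: Nagasaki, Okayama.
Every vertex is now reached.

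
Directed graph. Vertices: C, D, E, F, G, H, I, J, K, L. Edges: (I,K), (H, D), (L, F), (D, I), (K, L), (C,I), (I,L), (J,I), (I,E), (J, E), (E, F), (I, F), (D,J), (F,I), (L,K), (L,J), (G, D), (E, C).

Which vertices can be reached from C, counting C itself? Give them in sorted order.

C, E, F, I, J, K, L

Start at C.
Its neighbours: I.
Then their neighbours: E, F, K, L.
Then next layer: J.
Nothing further is reachable.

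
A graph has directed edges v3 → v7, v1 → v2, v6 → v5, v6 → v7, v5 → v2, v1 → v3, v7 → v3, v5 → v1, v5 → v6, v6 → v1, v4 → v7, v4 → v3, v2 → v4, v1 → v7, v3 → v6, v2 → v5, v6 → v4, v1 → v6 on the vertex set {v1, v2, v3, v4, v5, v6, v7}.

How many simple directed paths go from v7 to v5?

v7→v3→v6→v1→v2→v5
v7→v3→v6→v5

2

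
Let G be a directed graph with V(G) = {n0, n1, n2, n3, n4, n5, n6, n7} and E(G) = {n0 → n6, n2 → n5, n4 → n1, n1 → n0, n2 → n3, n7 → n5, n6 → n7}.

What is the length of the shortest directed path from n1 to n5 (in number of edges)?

Distance 0: n1.
Distance 1: n0.
Distance 2: n6.
Distance 3: n7.
Distance 4: n5 — contains n5.

4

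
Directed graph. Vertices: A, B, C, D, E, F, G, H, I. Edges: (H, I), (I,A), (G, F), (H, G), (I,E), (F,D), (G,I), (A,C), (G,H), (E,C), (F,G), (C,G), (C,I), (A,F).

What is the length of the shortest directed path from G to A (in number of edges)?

Distance 0: G.
Distance 1: F, H, I.
Distance 2: A, D, E — contains A.

2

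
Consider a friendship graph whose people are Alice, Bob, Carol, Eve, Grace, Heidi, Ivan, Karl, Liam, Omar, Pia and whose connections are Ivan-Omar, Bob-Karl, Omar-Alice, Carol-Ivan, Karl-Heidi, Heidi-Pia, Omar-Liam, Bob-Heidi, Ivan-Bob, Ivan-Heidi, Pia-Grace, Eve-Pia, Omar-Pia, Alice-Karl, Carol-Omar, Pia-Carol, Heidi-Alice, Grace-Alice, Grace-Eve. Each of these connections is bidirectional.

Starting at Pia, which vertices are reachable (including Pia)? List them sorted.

Start at Pia.
Its neighbours: Carol, Eve, Grace, Heidi, Omar.
Then their neighbours: Alice, Bob, Ivan, Karl, Liam.
Every vertex is now reached.

Alice, Bob, Carol, Eve, Grace, Heidi, Ivan, Karl, Liam, Omar, Pia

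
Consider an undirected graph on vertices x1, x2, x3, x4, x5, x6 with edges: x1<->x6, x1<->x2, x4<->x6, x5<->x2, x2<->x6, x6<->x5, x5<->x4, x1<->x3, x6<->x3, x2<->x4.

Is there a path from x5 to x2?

Yes

Explore from x5.
Distance 1: reach x2, x4, x6.
Found x2.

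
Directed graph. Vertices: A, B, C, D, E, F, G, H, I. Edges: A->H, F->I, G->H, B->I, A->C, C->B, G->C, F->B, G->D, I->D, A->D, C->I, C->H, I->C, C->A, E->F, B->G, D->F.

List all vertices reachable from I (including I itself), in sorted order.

Start at I.
Its neighbours: C, D.
Then their neighbours: A, B, F, H.
Then next layer: G.
Nothing further is reachable.

A, B, C, D, F, G, H, I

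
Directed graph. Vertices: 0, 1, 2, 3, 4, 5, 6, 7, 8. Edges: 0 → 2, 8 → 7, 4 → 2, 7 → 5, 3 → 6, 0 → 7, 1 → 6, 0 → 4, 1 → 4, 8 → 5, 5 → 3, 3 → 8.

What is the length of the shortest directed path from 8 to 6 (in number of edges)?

Distance 0: 8.
Distance 1: 5, 7.
Distance 2: 3.
Distance 3: 6 — contains 6.

3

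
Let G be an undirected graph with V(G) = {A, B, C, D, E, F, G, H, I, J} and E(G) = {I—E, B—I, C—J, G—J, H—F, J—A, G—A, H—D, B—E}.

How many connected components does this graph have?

3

From A: component {A, C, G, J}.
From B: component {B, E, I}.
From D: component {D, F, H}.
That's 3 components.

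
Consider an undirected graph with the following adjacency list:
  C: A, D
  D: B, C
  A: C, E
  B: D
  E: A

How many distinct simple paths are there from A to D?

A–C–D

1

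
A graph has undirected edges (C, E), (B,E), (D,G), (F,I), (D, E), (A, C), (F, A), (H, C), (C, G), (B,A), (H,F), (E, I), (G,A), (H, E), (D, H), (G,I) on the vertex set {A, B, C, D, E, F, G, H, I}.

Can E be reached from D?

Yes

Explore from D.
Distance 1: reach E, G, H.
Found E.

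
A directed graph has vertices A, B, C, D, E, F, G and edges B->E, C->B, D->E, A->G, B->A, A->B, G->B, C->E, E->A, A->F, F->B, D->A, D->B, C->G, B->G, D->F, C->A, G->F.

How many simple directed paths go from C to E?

8

C→A→B→E
C→A→F→B→E
C→A→G→B→E
C→A→G→F→B→E
C→B→E
C→E
C→G→B→E
C→G→F→B→E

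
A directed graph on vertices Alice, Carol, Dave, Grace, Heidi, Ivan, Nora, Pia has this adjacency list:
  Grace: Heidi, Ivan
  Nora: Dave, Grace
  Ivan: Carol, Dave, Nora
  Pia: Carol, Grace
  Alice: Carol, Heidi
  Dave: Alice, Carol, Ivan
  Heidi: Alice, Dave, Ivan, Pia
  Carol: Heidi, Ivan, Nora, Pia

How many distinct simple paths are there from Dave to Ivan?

19

Dave→Alice→Carol→Heidi→Ivan
Dave→Alice→Carol→Heidi→Pia→Grace→Ivan
Dave→Alice→Carol→Ivan
Dave→Alice→Carol→Nora→Grace→Heidi→Ivan
Dave→Alice→Carol→Nora→Grace→Ivan
Dave→Alice→Carol→Pia→Grace→Heidi→Ivan
Dave→Alice→Carol→Pia→Grace→Ivan
Dave→Alice→Heidi→Ivan
... and 11 more.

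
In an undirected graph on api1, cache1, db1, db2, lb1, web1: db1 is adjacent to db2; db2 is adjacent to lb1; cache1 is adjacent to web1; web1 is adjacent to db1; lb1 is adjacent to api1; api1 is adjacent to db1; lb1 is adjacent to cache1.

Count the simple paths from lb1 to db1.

lb1–api1–db1
lb1–cache1–web1–db1
lb1–db2–db1

3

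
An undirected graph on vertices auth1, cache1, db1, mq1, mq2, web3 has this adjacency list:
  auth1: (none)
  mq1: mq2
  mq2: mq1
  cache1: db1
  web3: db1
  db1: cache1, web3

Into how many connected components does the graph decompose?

3

From auth1: component {auth1}.
From cache1: component {cache1, db1, web3}.
From mq1: component {mq1, mq2}.
That's 3 components.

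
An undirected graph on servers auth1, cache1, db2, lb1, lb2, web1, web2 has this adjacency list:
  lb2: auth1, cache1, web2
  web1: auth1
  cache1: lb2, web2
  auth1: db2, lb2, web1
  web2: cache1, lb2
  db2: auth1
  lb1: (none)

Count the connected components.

From auth1: component {auth1, cache1, db2, lb2, web1, web2}.
From lb1: component {lb1}.
That's 2 components.

2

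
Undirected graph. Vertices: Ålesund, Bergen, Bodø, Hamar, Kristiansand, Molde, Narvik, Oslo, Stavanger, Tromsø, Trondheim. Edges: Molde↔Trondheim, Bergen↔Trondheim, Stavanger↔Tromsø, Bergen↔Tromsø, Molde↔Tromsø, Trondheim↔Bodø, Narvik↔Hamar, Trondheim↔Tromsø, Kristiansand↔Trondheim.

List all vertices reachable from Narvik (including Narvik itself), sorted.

Start at Narvik.
Its neighbours: Hamar.
Nothing further is reachable.

Hamar, Narvik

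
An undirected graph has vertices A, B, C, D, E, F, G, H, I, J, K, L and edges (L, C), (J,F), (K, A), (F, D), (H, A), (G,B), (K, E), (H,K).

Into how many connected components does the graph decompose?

5

From A: component {A, E, H, K}.
From B: component {B, G}.
From C: component {C, L}.
From D: component {D, F, J}.
From I: component {I}.
That's 5 components.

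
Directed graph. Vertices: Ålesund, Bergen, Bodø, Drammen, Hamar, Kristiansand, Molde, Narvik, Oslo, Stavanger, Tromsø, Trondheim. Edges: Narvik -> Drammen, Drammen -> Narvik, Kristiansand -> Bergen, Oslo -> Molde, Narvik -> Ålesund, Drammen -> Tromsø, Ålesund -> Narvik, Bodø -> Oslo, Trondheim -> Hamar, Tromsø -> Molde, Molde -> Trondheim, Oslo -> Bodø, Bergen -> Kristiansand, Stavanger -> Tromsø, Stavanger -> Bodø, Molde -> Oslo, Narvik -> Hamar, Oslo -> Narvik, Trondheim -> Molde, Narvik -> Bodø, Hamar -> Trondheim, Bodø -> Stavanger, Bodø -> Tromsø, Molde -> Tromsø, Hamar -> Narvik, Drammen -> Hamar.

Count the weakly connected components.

From Ålesund: component {Ålesund, Bodø, Drammen, Hamar, Molde, Narvik, Oslo, Stavanger, Tromsø, Trondheim}.
From Bergen: component {Bergen, Kristiansand}.
That's 2 components.

2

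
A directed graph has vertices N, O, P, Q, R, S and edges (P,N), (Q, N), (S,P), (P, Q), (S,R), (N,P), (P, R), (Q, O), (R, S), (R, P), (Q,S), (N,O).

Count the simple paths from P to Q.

P→Q

1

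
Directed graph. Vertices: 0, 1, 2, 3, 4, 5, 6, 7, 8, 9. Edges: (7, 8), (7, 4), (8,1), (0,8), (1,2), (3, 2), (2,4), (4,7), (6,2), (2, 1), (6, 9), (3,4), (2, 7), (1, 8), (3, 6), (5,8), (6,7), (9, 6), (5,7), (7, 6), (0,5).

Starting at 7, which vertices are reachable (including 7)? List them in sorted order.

1, 2, 4, 6, 7, 8, 9

Start at 7.
Its neighbours: 4, 6, 8.
Then their neighbours: 1, 2, 9.
Nothing further is reachable.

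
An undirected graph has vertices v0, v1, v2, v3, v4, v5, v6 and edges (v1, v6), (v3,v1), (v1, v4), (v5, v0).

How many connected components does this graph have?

3

From v0: component {v0, v5}.
From v1: component {v1, v3, v4, v6}.
From v2: component {v2}.
That's 3 components.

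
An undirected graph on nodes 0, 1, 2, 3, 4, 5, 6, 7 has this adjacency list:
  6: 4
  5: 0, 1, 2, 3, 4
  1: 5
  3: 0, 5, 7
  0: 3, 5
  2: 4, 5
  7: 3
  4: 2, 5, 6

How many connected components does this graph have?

1

From 0: component {0, 1, 2, 3, 4, 5, 6, 7}.
That's 1 component.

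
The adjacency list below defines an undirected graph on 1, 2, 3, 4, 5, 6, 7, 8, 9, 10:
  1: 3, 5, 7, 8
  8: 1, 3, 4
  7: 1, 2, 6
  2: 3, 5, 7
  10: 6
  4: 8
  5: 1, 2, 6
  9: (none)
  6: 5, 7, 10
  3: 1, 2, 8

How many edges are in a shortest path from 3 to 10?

4

Distance 0: 3.
Distance 1: 1, 2, 8.
Distance 2: 4, 5, 7.
Distance 3: 6.
Distance 4: 10 — contains 10.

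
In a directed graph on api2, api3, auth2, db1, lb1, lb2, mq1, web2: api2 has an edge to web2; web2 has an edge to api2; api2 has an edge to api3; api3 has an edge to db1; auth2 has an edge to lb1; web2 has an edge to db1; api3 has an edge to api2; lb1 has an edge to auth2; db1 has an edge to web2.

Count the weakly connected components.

4

From api2: component {api2, api3, db1, web2}.
From auth2: component {auth2, lb1}.
From lb2: component {lb2}.
From mq1: component {mq1}.
That's 4 components.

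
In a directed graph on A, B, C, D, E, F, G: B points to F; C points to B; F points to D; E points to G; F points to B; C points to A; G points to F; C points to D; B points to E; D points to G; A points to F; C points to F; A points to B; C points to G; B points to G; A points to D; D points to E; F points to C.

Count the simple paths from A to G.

A→B→E→G
A→B→F→C→D→E→G
A→B→F→C→D→G
A→B→F→C→G
A→B→F→D→E→G
A→B→F→D→G
A→B→G
A→D→E→G
... and 10 more.

18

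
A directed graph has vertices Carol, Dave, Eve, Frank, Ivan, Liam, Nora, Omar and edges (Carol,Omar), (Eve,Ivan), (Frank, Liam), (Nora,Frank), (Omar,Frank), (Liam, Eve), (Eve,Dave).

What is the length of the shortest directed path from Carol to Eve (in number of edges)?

4

Distance 0: Carol.
Distance 1: Omar.
Distance 2: Frank.
Distance 3: Liam.
Distance 4: Eve — contains Eve.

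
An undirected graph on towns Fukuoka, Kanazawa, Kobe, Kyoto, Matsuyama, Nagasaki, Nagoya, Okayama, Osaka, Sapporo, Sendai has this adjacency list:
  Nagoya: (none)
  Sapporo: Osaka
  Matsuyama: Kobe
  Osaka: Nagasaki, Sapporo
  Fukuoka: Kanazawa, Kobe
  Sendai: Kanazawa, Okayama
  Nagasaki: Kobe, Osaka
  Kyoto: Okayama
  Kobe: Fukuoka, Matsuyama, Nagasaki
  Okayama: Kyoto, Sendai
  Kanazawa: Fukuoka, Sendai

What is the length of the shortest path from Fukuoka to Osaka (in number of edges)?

Distance 0: Fukuoka.
Distance 1: Kanazawa, Kobe.
Distance 2: Matsuyama, Nagasaki, Sendai.
Distance 3: Okayama, Osaka — contains Osaka.

3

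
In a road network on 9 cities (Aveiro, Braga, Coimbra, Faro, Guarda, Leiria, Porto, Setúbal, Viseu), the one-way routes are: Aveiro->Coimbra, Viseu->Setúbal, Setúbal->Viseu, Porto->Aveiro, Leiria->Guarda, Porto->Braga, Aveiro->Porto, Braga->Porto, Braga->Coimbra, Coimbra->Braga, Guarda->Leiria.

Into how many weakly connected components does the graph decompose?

4

From Aveiro: component {Aveiro, Braga, Coimbra, Porto}.
From Faro: component {Faro}.
From Guarda: component {Guarda, Leiria}.
From Setúbal: component {Setúbal, Viseu}.
That's 4 components.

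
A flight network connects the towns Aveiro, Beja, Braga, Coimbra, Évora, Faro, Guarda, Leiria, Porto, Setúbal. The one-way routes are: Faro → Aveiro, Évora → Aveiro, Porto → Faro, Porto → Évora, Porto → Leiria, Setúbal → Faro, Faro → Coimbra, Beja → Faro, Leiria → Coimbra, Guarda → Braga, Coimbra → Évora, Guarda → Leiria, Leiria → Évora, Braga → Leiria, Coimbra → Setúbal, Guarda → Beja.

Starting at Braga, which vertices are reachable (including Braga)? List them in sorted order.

Start at Braga.
Its neighbours: Leiria.
Then their neighbours: Coimbra, Évora.
Then next layer: Aveiro, Setúbal.
Then next layer: Faro.
Nothing further is reachable.

Aveiro, Braga, Coimbra, Évora, Faro, Leiria, Setúbal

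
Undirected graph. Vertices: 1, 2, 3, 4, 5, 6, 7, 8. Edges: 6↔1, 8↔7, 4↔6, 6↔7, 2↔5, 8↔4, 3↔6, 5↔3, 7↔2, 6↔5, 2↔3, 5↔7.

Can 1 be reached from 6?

Yes

Explore from 6.
Distance 1: reach 1, 3, 4, 5, 7.
Found 1.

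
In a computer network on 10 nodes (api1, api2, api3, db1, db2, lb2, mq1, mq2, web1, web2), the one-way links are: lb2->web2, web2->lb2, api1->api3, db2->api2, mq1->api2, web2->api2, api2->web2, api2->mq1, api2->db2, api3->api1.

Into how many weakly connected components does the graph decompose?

From api1: component {api1, api3}.
From api2: component {api2, db2, lb2, mq1, web2}.
From db1: component {db1}.
From mq2: component {mq2}.
From web1: component {web1}.
That's 5 components.

5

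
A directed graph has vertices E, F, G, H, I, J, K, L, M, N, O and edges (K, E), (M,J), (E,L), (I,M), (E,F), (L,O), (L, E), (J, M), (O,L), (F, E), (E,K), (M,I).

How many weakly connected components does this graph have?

5

From E: component {E, F, K, L, O}.
From G: component {G}.
From H: component {H}.
From I: component {I, J, M}.
From N: component {N}.
That's 5 components.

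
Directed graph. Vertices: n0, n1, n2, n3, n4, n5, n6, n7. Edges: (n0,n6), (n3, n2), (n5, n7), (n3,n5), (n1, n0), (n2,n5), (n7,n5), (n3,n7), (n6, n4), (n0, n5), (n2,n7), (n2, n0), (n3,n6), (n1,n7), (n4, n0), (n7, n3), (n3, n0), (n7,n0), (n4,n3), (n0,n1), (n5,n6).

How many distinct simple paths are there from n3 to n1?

11

n3→n0→n1
n3→n2→n0→n1
n3→n2→n5→n6→n4→n0→n1
n3→n2→n5→n7→n0→n1
n3→n2→n7→n0→n1
n3→n2→n7→n5→n6→n4→n0→n1
n3→n5→n6→n4→n0→n1
n3→n5→n7→n0→n1
n3→n6→n4→n0→n1
n3→n7→n0→n1
n3→n7→n5→n6→n4→n0→n1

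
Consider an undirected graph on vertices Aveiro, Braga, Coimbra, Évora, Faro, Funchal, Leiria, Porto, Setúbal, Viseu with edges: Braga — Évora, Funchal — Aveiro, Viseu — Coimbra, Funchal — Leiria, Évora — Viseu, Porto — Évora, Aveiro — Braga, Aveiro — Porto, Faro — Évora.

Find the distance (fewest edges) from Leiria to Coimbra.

6

Distance 0: Leiria.
Distance 1: Funchal.
Distance 2: Aveiro.
Distance 3: Braga, Porto.
Distance 4: Évora.
Distance 5: Faro, Viseu.
Distance 6: Coimbra — contains Coimbra.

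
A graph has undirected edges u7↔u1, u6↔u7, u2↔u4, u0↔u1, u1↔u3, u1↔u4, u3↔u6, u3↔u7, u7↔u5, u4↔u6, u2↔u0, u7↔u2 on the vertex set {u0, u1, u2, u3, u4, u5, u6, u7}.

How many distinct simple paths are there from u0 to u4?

u0–u1–u3–u6–u4
u0–u1–u3–u6–u7–u2–u4
u0–u1–u3–u7–u2–u4
u0–u1–u3–u7–u6–u4
u0–u1–u4
u0–u1–u7–u2–u4
u0–u1–u7–u3–u6–u4
u0–u1–u7–u6–u4
u0–u2–u4
u0–u2–u7–u1–u3–u6–u4
u0–u2–u7–u1–u4
u0–u2–u7–u3–u1–u4
u0–u2–u7–u3–u6–u4
u0–u2–u7–u6–u3–u1–u4
u0–u2–u7–u6–u4

15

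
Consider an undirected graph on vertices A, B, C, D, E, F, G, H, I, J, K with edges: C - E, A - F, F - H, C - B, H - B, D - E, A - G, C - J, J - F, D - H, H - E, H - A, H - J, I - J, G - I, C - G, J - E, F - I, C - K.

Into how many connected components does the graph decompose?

1

From A: component {A, B, C, D, E, F, G, H, I, J, K}.
That's 1 component.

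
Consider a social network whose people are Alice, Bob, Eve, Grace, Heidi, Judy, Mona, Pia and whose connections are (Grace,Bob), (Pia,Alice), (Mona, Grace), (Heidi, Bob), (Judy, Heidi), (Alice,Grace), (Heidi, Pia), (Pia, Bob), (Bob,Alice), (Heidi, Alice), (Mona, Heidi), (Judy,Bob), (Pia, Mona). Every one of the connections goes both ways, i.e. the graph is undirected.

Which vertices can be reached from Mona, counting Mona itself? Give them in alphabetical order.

Start at Mona.
Its neighbours: Grace, Heidi, Pia.
Then their neighbours: Alice, Bob, Judy.
Nothing further is reachable.

Alice, Bob, Grace, Heidi, Judy, Mona, Pia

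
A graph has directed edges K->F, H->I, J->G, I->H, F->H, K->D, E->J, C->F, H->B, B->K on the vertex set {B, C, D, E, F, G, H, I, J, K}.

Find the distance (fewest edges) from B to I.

Distance 0: B.
Distance 1: K.
Distance 2: D, F.
Distance 3: H.
Distance 4: I — contains I.

4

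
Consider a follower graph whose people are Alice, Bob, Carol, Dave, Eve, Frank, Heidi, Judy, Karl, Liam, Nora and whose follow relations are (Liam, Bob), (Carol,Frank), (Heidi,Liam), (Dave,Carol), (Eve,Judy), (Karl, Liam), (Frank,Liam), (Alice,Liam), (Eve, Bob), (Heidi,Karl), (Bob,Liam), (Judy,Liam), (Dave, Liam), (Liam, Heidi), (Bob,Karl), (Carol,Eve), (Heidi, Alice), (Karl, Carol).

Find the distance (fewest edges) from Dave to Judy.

3

Distance 0: Dave.
Distance 1: Carol, Liam.
Distance 2: Bob, Eve, Frank, Heidi.
Distance 3: Alice, Judy, Karl — contains Judy.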